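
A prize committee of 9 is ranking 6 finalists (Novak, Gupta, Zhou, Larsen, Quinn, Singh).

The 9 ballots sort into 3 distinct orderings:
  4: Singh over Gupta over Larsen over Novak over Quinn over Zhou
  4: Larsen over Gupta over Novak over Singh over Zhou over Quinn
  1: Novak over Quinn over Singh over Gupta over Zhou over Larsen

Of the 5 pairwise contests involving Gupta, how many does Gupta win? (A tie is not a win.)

Gupta against each rival (9 jurors):
Gupta–Novak: Gupta 8–1.
Gupta vs Zhou: Gupta is ranked higher on 4+4+1 = 9 ballots, Zhou on 0. Gupta wins 9–0.
Gupta vs Larsen: Gupta preferred on 4+1 = 5 ballots; Gupta wins 5–4.
Gupta vs Quinn: Gupta preferred on 4+4 = 8 ballots; Gupta wins 8–1.
Gupta vs Singh: Gupta is ranked higher on 4 ballots, Singh on 5. Singh wins 5–4.
Gupta beats Novak, Zhou, Larsen, Quinn; loses to Singh — 4 pairwise wins.

4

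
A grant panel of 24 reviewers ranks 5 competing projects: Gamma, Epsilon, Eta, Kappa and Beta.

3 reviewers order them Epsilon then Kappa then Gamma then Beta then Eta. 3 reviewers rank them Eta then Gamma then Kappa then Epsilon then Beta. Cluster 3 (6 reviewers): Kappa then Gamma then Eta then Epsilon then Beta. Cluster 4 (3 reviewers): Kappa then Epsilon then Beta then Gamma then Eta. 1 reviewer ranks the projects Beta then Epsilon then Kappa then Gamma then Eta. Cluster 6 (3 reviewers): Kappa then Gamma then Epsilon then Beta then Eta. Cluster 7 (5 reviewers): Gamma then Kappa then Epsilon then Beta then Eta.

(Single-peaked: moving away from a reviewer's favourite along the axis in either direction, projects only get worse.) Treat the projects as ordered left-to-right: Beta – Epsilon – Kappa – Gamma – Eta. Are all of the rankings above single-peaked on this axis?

yes

Axis positions: Beta=1, Epsilon=2, Kappa=3, Gamma=4, Eta=5.
Cluster 1 (peak Epsilon at position 2): ranking walks positions 2-3-4-1-5, expanding outward from the peak — single-peaked.
Cluster 2 (peak Eta at position 5): ranking walks positions 5-4-3-2-1, expanding outward from the peak — single-peaked.
Cluster 3 (peak Kappa at position 3): ranking walks positions 3-4-5-2-1, expanding outward from the peak — single-peaked.
Cluster 4 (peak Kappa at position 3): ranking walks positions 3-2-1-4-5, expanding outward from the peak — single-peaked.
Cluster 5 (peak Beta at position 1): ranking walks positions 1-2-3-4-5, expanding outward from the peak — single-peaked.
Cluster 6 (peak Kappa at position 3): ranking walks positions 3-4-2-1-5, expanding outward from the peak — single-peaked.
Cluster 7 (peak Gamma at position 4): ranking walks positions 4-3-2-1-5, expanding outward from the peak — single-peaked.
Every ranking is single-peaked on this axis.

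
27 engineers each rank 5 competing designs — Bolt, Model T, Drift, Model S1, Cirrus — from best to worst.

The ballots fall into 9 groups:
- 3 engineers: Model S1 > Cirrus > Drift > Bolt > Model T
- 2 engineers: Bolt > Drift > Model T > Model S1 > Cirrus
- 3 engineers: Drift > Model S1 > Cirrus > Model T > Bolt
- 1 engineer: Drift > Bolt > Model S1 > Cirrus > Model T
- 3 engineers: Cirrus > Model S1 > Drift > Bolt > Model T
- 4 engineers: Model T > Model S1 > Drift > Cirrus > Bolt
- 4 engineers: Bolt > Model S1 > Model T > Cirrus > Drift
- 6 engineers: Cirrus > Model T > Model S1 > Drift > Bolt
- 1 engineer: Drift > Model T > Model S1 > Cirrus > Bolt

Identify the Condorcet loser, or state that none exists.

Head-to-head results (27 engineers):
Bolt vs Model T: Bolt preferred on 3+2+1+3+4 = 13 ballots; Model T wins 14–13.
Bolt vs Drift: 6 to 21, Drift.
Bolt vs Model S1: Model S1 wins 20–7.
Bolt vs Cirrus: Cirrus, 20–7.
Model T vs Drift: Model T, 14–13.
Model T vs Model S1: Model S1 wins 14–13.
Model T vs Cirrus: Model T is ranked higher on 2+4+4+1 = 11 ballots, Cirrus on 16. Cirrus wins 16–11.
Drift vs Model S1: Model S1 wins 20–7.
Drift vs Cirrus: Cirrus wins 16–11.
Model S1 vs Cirrus: 18 to 9, Model S1.
Bolt loses to every other design — it is the Condorcet loser.

Bolt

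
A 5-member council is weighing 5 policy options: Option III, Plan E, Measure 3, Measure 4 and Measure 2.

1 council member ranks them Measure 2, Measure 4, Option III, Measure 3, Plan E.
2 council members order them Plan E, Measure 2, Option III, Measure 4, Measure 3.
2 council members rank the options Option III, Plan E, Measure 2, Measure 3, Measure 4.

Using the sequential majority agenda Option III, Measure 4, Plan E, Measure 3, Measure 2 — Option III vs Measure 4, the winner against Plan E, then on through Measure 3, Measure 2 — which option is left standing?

Round 1: Option III vs Measure 4 — 4–1, Option III advances.
Round 2: Option III vs Plan E — 3–2, Option III advances.
Round 3: Option III vs Measure 3 — 5–0, Option III advances.
Round 4: Option III vs Measure 2 — 2–3, Measure 2 advances.
Measure 2 survives the agenda.

Measure 2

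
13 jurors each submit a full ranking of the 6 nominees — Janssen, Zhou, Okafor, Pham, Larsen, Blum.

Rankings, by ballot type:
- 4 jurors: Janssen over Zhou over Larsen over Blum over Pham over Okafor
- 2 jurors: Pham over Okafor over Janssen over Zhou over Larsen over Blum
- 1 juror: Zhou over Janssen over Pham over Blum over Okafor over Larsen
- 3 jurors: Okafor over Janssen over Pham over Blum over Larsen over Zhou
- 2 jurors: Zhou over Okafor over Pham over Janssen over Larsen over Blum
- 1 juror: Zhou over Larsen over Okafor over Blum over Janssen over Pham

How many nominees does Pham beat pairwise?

3

Pham against each rival (13 jurors):
Pham vs Janssen: 2+2 = 4 for Pham, 9 for Janssen — Janssen by 9–4.
Pham vs Zhou: Zhou, 8–5.
Pham vs Okafor: Pham, 7–6.
Pham vs Larsen: Pham preferred on 2+1+3+2 = 8 ballots; Pham wins 8–5.
Pham vs Blum: 2+1+3+2 = 8 for Pham, 5 for Blum — Pham by 8–5.
Pham beats Okafor, Larsen, Blum; loses to Janssen, Zhou — 3 pairwise wins.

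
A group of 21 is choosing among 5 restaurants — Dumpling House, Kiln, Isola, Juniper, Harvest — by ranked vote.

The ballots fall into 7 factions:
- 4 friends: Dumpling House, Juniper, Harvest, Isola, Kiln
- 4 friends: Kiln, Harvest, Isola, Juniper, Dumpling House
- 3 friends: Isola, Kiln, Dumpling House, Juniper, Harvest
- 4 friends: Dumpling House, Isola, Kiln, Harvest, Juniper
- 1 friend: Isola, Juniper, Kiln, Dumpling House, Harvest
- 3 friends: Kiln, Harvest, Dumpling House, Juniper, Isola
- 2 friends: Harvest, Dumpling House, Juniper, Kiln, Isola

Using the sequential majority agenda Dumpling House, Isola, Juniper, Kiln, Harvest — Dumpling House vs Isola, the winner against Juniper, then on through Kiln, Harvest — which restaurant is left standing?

Round 1: Dumpling House vs Isola — 13–8, Dumpling House advances.
Round 2: Dumpling House vs Juniper — 16–5, Dumpling House advances.
Round 3: Dumpling House vs Kiln — 10–11, Kiln advances.
Round 4: Kiln vs Harvest — 15–6, Kiln advances.
Kiln survives the agenda.

Kiln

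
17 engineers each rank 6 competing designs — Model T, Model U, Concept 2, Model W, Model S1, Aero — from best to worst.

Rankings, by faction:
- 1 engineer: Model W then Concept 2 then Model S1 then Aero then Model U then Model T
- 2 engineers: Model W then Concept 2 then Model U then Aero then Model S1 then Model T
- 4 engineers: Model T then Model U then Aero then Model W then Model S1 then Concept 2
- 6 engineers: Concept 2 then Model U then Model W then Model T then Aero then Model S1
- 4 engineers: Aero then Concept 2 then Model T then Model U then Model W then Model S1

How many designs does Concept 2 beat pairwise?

Concept 2 against each rival (17 engineers):
Concept 2 vs Model T: Concept 2, 13–4.
Concept 2 vs Model U: Concept 2, 13–4.
Concept 2 vs Model W: Concept 2 is ranked higher on 6+4 = 10 ballots, Model W on 7. Concept 2 wins 10–7.
Concept 2 vs Model S1: Concept 2 wins 13–4.
Concept 2 vs Aero: 9 to 8, Concept 2.
Concept 2 beats Model T, Model U, Model W, Model S1, Aero — 5 pairwise wins.

5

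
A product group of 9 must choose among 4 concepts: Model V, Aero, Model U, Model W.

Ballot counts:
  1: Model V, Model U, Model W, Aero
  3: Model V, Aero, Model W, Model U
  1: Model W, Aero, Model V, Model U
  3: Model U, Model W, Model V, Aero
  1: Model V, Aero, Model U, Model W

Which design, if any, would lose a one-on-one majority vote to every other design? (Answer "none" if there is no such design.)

Head-to-head results (9 engineers):
Model V vs Aero: Model V wins 8–1.
Model V vs Model U: 1+3+1+1 = 6 for Model V, 3 for Model U — Model V by 6–3.
Model V vs Model W: 5 to 4, Model V.
Aero vs Model U: Aero, 5–4.
Aero vs Model W: Model W, 5–4.
Model U vs Model W: 1+3+1 = 5 for Model U, 4 for Model W — Model U by 5–4.
No design is winless: Model V beats Aero; Aero beats Model U; Model U beats Model W; Model W beats Aero. There is no Condorcet loser.

none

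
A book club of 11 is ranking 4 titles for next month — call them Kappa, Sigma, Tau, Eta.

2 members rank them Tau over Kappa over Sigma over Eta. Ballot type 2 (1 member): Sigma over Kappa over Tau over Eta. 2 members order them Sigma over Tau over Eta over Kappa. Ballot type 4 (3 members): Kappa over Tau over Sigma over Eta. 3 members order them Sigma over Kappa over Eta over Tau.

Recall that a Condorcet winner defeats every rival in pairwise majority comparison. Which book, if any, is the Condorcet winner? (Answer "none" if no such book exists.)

Sigma

Check each pair by majority over 11 ballots:
Kappa vs Sigma: Sigma, 6–5.
Kappa–Tau: Kappa 7–4.
Kappa vs Eta: Kappa, 9–2.
Sigma–Tau: Sigma 6–5.
Sigma vs Eta: Sigma, 11–0.
Tau vs Eta: Tau wins 8–3.
Only Sigma has no losses; Sigma is the Condorcet winner.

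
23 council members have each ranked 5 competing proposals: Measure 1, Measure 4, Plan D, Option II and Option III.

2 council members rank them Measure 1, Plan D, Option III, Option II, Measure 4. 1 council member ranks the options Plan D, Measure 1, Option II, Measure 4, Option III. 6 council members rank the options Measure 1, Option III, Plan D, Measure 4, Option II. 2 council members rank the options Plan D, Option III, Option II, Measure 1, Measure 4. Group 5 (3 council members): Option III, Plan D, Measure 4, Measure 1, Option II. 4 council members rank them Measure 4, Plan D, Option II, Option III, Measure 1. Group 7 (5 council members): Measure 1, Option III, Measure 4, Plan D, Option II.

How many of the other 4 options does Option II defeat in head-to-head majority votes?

Option II against each rival (23 council members):
Option II vs Measure 1: Measure 1, 17–6.
Option II vs Measure 4: Measure 4 wins 18–5.
Option II–Plan D: Plan D 23–0.
Option II–Option III: Option III 18–5.
Option II beats no one; loses to Measure 1, Measure 4, Plan D, Option III — 0 pairwise wins.

0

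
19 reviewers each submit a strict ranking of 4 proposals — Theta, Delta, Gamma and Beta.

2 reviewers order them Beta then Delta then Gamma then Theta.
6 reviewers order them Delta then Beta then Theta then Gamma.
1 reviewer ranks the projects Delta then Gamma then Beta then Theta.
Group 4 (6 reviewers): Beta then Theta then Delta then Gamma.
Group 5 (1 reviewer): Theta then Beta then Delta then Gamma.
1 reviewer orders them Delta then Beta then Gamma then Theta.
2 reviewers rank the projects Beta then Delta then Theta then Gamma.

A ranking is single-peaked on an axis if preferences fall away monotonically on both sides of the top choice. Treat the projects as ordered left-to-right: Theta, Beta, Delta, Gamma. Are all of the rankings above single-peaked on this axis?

Axis positions: Theta=1, Beta=2, Delta=3, Gamma=4.
Group 1 (peak Beta at position 2): ranking walks positions 2-3-4-1, expanding outward from the peak — single-peaked.
Group 2 (peak Delta at position 3): ranking walks positions 3-2-1-4, expanding outward from the peak — single-peaked.
Group 3 (peak Delta at position 3): ranking walks positions 3-4-2-1, expanding outward from the peak — single-peaked.
Group 4 (peak Beta at position 2): ranking walks positions 2-1-3-4, expanding outward from the peak — single-peaked.
Group 5 (peak Theta at position 1): ranking walks positions 1-2-3-4, expanding outward from the peak — single-peaked.
Group 6 (peak Delta at position 3): ranking walks positions 3-2-4-1, expanding outward from the peak — single-peaked.
Group 7 (peak Beta at position 2): ranking walks positions 2-3-1-4, expanding outward from the peak — single-peaked.
Every ranking is single-peaked on this axis.

yes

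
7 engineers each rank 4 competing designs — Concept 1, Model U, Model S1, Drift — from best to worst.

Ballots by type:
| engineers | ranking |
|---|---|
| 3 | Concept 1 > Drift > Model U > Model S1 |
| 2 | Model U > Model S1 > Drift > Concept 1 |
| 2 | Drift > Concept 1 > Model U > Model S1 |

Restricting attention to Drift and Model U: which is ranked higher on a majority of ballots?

Ballots ranking Drift above Model U: 3 + 2 = 5.
Ballots ranking Model U above Drift: 7 − 5 = 2.
Drift wins the head-to-head 5–2.

Drift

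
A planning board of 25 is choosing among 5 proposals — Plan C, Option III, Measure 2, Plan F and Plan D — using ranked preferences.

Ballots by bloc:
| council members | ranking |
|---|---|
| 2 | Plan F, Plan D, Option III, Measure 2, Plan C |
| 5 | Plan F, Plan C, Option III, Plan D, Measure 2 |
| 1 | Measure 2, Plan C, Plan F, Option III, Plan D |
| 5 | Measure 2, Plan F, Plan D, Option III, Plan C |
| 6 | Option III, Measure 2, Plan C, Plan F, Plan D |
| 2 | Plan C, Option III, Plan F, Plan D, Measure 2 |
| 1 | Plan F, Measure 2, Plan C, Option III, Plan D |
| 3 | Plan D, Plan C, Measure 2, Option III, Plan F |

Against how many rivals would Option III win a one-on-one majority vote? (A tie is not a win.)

Option III against each rival (25 council members):
Option III vs Plan C: Option III preferred on 2+5+6 = 13 ballots; Option III wins 13–12.
Option III vs Measure 2: 15 to 10, Option III.
Option III vs Plan F: Plan F, 14–11.
Option III vs Plan D: Option III wins 15–10.
Option III beats Plan C, Measure 2, Plan D; loses to Plan F — 3 pairwise wins.

3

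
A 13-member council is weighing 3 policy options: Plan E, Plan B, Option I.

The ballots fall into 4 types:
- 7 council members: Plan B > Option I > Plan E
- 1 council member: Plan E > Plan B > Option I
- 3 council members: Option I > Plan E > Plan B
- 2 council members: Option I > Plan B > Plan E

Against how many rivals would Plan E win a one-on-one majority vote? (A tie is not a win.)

Plan E against each rival (13 council members):
Plan E–Plan B: Plan B 9–4.
Plan E vs Option I: 1 to 12, Option I.
Plan E beats no one; loses to Plan B, Option I — 0 pairwise wins.

0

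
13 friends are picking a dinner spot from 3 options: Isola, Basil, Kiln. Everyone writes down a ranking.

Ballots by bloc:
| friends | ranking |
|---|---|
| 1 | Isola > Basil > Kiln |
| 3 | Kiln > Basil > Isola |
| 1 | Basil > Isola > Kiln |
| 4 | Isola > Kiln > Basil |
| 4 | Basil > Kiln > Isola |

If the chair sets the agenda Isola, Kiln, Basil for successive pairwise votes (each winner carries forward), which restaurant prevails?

Round 1: Isola vs Kiln — 6–7, Kiln advances.
Round 2: Kiln vs Basil — 7–6, Kiln advances.
The agenda winner is Kiln.

Kiln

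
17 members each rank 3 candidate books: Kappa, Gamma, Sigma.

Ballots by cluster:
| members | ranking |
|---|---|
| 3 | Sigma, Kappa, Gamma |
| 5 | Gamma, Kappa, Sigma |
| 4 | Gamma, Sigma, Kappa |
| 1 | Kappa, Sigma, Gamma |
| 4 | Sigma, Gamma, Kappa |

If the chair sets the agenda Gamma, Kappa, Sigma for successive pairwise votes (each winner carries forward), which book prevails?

Round 1: Gamma vs Kappa — 13–4, Gamma advances.
Round 2: Gamma vs Sigma — 9–8, Gamma advances.
The agenda winner is Gamma.

Gamma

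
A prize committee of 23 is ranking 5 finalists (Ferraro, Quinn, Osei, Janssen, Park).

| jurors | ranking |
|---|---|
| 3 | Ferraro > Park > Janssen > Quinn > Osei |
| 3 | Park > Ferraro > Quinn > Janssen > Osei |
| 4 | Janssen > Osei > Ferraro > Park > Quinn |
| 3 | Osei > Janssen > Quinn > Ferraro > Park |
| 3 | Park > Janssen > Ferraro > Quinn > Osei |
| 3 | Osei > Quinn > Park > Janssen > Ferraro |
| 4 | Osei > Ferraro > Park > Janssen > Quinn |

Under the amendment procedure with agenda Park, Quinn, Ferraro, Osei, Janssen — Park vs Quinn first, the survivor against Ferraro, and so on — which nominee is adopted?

Janssen

Round 1: Park vs Quinn — 17–6, Park advances.
Round 2: Park vs Ferraro — 9–14, Ferraro advances.
Round 3: Ferraro vs Osei — 9–14, Osei advances.
Round 4: Osei vs Janssen — 10–13, Janssen advances.
Janssen survives the agenda.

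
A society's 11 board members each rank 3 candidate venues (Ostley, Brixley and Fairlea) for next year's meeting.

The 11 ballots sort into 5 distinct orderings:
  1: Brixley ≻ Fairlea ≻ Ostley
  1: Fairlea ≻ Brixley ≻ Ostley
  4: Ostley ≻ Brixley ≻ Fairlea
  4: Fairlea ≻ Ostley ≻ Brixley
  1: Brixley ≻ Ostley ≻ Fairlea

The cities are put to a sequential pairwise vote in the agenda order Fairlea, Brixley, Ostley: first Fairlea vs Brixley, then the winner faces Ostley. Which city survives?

Round 1: Fairlea vs Brixley — 5–6, Brixley advances.
Round 2: Brixley vs Ostley — 3–8, Ostley advances.
Ostley survives the agenda.

Ostley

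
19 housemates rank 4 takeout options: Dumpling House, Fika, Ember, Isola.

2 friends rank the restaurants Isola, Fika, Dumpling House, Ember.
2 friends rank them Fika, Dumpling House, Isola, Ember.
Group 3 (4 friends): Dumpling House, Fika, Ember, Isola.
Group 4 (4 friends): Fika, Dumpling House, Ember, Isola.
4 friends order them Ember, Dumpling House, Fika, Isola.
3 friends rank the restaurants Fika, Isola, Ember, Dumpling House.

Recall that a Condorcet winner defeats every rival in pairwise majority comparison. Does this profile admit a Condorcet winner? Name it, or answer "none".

Fika

Check each pair by majority over 19 ballots:
Dumpling House vs Fika: Fika, 11–8.
Dumpling House vs Ember: Dumpling House wins 12–7.
Dumpling House vs Isola: Dumpling House wins 14–5.
Fika–Ember: Fika 15–4.
Fika vs Isola: Fika wins 17–2.
Ember–Isola: Ember 12–7.
Fika beats each of Dumpling House, Ember, Isola — Fika is the Condorcet winner.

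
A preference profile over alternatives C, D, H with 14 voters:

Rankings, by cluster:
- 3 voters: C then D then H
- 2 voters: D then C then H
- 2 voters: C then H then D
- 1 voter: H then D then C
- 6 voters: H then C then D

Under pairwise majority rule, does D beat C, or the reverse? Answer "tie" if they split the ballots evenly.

Ballots ranking D above C: 2 + 1 = 3.
Ballots ranking C above D: 14 − 3 = 11.
C wins the head-to-head 11–3.

C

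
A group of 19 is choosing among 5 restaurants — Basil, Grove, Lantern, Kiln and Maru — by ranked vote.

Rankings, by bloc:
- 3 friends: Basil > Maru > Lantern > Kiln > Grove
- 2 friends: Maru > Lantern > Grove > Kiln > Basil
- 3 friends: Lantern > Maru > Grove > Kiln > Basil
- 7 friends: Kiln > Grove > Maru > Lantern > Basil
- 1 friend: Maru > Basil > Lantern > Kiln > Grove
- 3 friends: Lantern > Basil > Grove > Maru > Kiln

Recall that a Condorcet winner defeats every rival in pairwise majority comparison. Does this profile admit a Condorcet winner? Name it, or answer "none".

Check each pair by majority over 19 ballots:
Basil vs Grove: 7 to 12, Grove.
Basil vs Lantern: Basil is ranked higher on 3+1 = 4 ballots, Lantern on 15. Lantern wins 15–4.
Basil vs Kiln: 7 to 12, Kiln.
Basil vs Maru: Basil is ranked higher on 3+3 = 6 ballots, Maru on 13. Maru wins 13–6.
Grove vs Lantern: Grove is ranked higher on 7 ballots, Lantern on 12. Lantern wins 12–7.
Grove vs Kiln: Grove preferred on 2+3+3 = 8 ballots; Kiln wins 11–8.
Grove vs Maru: Grove is ranked higher on 7+3 = 10 ballots, Maru on 9. Grove wins 10–9.
Lantern vs Kiln: 12 to 7, Lantern.
Lantern vs Maru: 3+3 = 6 for Lantern, 13 for Maru — Maru by 13–6.
Kiln vs Maru: Kiln preferred on 7 ballots; Maru wins 12–7.
No restaurant is unbeaten: Basil loses to Grove; Grove loses to Lantern; Lantern loses to Maru; Kiln loses to Lantern; Maru loses to Grove. In particular Grove → Maru → Lantern → Grove is a majority cycle — no Condorcet winner exists.

none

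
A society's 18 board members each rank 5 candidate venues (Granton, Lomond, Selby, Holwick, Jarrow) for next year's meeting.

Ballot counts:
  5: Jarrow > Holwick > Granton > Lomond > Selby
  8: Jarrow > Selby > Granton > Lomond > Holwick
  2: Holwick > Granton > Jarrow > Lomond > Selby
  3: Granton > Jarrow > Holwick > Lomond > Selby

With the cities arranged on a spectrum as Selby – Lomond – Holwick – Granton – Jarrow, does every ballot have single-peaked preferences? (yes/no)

Axis positions: Selby=1, Lomond=2, Holwick=3, Granton=4, Jarrow=5.
Faction 1: ranking walks positions 5-3-4-2-1; Holwick is ranked above Granton even though Granton lies between Holwick and the peak Jarrow on the axis — preferences dip and rise again. Not single-peaked.
Faction 2: ranking walks positions 5-1-4-2-3; Selby is ranked above Granton even though Granton lies between Selby and the peak Jarrow on the axis — preferences dip and rise again. Not single-peaked.
Faction 3 (peak Holwick at position 3): ranking walks positions 3-4-5-2-1, expanding outward from the peak — single-peaked.
Faction 4 (peak Granton at position 4): ranking walks positions 4-5-3-2-1, expanding outward from the peak — single-peaked.
Faction 1 violates single-peakedness, so the profile is not single-peaked on this axis.

no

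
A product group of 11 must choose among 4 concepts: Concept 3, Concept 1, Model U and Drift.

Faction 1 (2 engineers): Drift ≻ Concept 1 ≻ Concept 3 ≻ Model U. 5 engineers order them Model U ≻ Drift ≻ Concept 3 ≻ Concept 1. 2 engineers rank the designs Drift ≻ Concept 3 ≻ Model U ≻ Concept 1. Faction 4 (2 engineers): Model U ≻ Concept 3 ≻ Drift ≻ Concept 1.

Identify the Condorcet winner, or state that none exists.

Model U

Head-to-head results (11 engineers):
Concept 3 vs Concept 1: 5+2+2 = 9 for Concept 3, 2 for Concept 1 — Concept 3 by 9–2.
Concept 3 vs Model U: Concept 3 is ranked higher on 2+2 = 4 ballots, Model U on 7. Model U wins 7–4.
Concept 3 vs Drift: 2 for Concept 3, 9 for Drift — Drift by 9–2.
Concept 1 vs Model U: 2 to 9, Model U.
Concept 1–Drift: Drift 11–0.
Model U–Drift: Model U 7–4.
Model U beats each of Concept 3, Concept 1, Drift — Model U is the Condorcet winner.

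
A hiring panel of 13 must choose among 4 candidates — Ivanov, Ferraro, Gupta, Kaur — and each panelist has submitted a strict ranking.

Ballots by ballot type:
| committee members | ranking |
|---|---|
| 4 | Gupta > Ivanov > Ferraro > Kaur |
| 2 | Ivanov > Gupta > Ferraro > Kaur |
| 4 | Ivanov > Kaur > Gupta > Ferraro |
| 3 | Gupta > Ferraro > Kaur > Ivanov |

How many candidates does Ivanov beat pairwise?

2

Ivanov against each rival (13 committee members):
Ivanov vs Ferraro: 10 to 3, Ivanov.
Ivanov vs Gupta: 2+4 = 6 for Ivanov, 7 for Gupta — Gupta by 7–6.
Ivanov vs Kaur: Ivanov is ranked higher on 4+2+4 = 10 ballots, Kaur on 3. Ivanov wins 10–3.
Ivanov beats Ferraro, Kaur; loses to Gupta — 2 pairwise wins.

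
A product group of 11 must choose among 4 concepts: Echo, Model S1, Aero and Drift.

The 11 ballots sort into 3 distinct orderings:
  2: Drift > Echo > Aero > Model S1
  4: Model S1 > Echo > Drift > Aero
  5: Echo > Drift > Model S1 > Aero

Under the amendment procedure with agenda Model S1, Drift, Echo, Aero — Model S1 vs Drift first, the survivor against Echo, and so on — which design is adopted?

Echo

Round 1: Model S1 vs Drift — 4–7, Drift advances.
Round 2: Drift vs Echo — 2–9, Echo advances.
Round 3: Echo vs Aero — 11–0, Echo advances.
Echo survives the agenda.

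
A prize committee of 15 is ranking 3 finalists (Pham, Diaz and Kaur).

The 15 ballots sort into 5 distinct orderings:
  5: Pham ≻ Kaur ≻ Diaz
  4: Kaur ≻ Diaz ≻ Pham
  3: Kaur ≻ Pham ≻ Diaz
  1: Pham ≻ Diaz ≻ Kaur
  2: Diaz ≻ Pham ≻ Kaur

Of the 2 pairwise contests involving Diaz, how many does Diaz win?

0

Diaz against each rival (15 jurors):
Diaz vs Pham: Diaz is ranked higher on 4+2 = 6 ballots, Pham on 9. Pham wins 9–6.
Diaz vs Kaur: 1+2 = 3 for Diaz, 12 for Kaur — Kaur by 12–3.
Diaz beats no one; loses to Pham, Kaur — 0 pairwise wins.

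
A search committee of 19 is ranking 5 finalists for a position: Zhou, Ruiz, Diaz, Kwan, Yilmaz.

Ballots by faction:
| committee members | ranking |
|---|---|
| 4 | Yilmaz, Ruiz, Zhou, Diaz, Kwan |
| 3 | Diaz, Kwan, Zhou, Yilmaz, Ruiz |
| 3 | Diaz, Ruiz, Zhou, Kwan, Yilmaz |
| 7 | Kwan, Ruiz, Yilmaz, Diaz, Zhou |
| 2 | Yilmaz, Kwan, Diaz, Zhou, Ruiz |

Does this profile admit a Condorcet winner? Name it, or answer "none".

none

Head-to-head results (19 committee members):
Zhou vs Ruiz: Ruiz wins 14–5.
Zhou vs Diaz: Diaz wins 15–4.
Zhou vs Kwan: Kwan, 12–7.
Zhou vs Yilmaz: Yilmaz wins 13–6.
Ruiz–Diaz: Ruiz 11–8.
Ruiz vs Kwan: Kwan, 12–7.
Ruiz–Yilmaz: Ruiz 10–9.
Diaz vs Kwan: Diaz wins 10–9.
Diaz–Yilmaz: Yilmaz 13–6.
Kwan vs Yilmaz: Kwan wins 13–6.
Every candidate loses at least once (Zhou loses to Ruiz; Ruiz loses to Kwan; Diaz loses to Ruiz; Kwan loses to Diaz; Yilmaz loses to Ruiz). The majority relation contains the cycle Ruiz beats Diaz beats Kwan beats Ruiz, so there is no Condorcet winner.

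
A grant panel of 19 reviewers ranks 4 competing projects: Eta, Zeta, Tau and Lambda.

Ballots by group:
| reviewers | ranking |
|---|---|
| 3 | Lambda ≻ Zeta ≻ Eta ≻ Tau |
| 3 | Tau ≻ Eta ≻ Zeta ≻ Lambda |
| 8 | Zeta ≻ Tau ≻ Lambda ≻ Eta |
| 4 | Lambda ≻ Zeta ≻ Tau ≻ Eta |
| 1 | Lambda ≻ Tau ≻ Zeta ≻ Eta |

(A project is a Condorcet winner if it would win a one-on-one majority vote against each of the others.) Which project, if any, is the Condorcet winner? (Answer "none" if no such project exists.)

Head-to-head results (19 reviewers):
Eta vs Zeta: Eta is ranked higher on 3 ballots, Zeta on 16. Zeta wins 16–3.
Eta vs Tau: Tau, 16–3.
Eta vs Lambda: 3 to 16, Lambda.
Zeta–Tau: Zeta 15–4.
Zeta vs Lambda: Zeta, 11–8.
Tau vs Lambda: Tau, 11–8.
Zeta beats each of Eta, Tau, Lambda — Zeta is the Condorcet winner.

Zeta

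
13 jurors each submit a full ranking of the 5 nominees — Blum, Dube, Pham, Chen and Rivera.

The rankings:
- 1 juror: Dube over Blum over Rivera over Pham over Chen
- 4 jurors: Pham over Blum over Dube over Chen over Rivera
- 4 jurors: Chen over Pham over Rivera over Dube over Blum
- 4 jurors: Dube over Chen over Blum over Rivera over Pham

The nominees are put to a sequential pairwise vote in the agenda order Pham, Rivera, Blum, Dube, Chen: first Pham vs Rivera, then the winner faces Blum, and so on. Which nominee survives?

Chen

Round 1: Pham vs Rivera — 8–5, Pham advances.
Round 2: Pham vs Blum — 8–5, Pham advances.
Round 3: Pham vs Dube — 8–5, Pham advances.
Round 4: Pham vs Chen — 5–8, Chen advances.
Chen survives the agenda.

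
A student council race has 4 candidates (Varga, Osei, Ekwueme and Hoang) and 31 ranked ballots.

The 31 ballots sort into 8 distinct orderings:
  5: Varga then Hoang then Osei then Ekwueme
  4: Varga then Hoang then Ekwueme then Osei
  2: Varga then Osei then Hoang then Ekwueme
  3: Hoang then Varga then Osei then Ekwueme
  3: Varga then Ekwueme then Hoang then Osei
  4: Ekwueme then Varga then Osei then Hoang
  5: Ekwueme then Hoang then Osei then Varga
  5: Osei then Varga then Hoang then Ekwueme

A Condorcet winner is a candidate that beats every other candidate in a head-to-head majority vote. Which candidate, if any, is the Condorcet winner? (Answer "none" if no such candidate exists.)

Pairwise majorities:
Varga vs Osei: Varga, 21–10.
Varga vs Ekwueme: Varga preferred on 5+4+2+3+3+5 = 22 ballots; Varga wins 22–9.
Varga vs Hoang: Varga is ranked higher on 5+4+2+3+4+5 = 23 ballots, Hoang on 8. Varga wins 23–8.
Osei vs Ekwueme: Osei is ranked higher on 5+2+3+5 = 15 ballots, Ekwueme on 16. Ekwueme wins 16–15.
Osei vs Hoang: 11 to 20, Hoang.
Ekwueme–Hoang: Hoang 19–12.
Varga beats each of Osei, Ekwueme, Hoang — Varga is the Condorcet winner.

Varga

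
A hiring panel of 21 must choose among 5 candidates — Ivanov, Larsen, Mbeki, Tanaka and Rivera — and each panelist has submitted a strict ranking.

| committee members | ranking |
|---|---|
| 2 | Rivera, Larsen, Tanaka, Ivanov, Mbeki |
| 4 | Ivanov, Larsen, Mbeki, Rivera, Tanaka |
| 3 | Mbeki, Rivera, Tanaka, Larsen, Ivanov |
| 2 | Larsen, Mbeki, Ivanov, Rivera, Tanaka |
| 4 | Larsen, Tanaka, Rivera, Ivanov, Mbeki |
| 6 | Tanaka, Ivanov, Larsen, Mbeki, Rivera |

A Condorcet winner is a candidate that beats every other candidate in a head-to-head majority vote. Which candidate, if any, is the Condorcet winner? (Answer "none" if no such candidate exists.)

Head-to-head results (21 committee members):
Ivanov vs Larsen: Larsen wins 11–10.
Ivanov vs Mbeki: Ivanov wins 16–5.
Ivanov–Tanaka: Tanaka 15–6.
Ivanov–Rivera: Ivanov 12–9.
Larsen vs Mbeki: Larsen, 18–3.
Larsen–Tanaka: Larsen 12–9.
Larsen vs Rivera: Larsen, 16–5.
Mbeki vs Tanaka: Tanaka wins 12–9.
Mbeki–Rivera: Mbeki 15–6.
Tanaka vs Rivera: Rivera wins 11–10.
Larsen beats each of Ivanov, Mbeki, Tanaka, Rivera — Larsen is the Condorcet winner.

Larsen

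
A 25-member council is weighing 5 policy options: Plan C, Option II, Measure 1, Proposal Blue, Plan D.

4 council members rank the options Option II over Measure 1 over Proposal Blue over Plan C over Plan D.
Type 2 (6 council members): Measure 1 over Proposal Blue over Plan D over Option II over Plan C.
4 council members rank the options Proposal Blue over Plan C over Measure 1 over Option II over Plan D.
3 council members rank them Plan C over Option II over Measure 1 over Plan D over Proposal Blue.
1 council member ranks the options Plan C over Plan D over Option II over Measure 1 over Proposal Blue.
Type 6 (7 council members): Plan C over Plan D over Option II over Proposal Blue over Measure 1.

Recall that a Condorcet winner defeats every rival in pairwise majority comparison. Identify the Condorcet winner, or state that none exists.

none

Check each pair by majority over 25 ballots:
Plan C–Option II: Plan C 15–10.
Plan C vs Measure 1: Plan C wins 15–10.
Plan C vs Proposal Blue: Proposal Blue, 14–11.
Plan C vs Plan D: Plan C wins 19–6.
Option II–Measure 1: Option II 15–10.
Option II vs Proposal Blue: Option II, 15–10.
Option II–Plan D: Plan D 14–11.
Measure 1 vs Proposal Blue: Measure 1, 14–11.
Measure 1 vs Plan D: Measure 1 wins 17–8.
Proposal Blue vs Plan D: Proposal Blue wins 14–11.
Every option loses at least once (Plan C loses to Proposal Blue; Option II loses to Plan C; Measure 1 loses to Plan C; Proposal Blue loses to Option II; Plan D loses to Plan C). The majority relation contains the cycle Plan C → Option II → Proposal Blue → Plan C, so there is no Condorcet winner.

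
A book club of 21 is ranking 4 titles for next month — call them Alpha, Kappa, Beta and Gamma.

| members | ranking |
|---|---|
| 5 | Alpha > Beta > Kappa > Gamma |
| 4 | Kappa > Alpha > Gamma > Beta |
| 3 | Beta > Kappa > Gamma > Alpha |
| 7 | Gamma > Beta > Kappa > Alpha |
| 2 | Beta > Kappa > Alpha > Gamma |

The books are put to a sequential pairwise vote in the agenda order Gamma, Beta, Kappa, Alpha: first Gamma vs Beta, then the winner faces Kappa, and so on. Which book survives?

Kappa

Round 1: Gamma vs Beta — 11–10, Gamma advances.
Round 2: Gamma vs Kappa — 7–14, Kappa advances.
Round 3: Kappa vs Alpha — 16–5, Kappa advances.
The agenda winner is Kappa.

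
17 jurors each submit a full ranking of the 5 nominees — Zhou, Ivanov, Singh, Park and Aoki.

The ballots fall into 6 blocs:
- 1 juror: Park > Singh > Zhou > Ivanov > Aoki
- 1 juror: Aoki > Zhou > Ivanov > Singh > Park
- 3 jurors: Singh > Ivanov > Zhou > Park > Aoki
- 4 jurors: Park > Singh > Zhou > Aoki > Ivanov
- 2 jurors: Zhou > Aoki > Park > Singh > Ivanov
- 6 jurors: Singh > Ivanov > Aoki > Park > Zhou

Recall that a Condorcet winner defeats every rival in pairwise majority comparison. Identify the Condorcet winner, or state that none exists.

Head-to-head results (17 jurors):
Zhou vs Ivanov: 1+1+4+2 = 8 for Zhou, 9 for Ivanov — Ivanov by 9–8.
Zhou vs Singh: Zhou preferred on 1+2 = 3 ballots; Singh wins 14–3.
Zhou vs Park: 6 to 11, Park.
Zhou vs Aoki: Zhou preferred on 1+3+4+2 = 10 ballots; Zhou wins 10–7.
Ivanov vs Singh: Ivanov preferred on 1 ballot; Singh wins 16–1.
Ivanov vs Park: Ivanov preferred on 1+3+6 = 10 ballots; Ivanov wins 10–7.
Ivanov vs Aoki: Ivanov preferred on 1+3+6 = 10 ballots; Ivanov wins 10–7.
Singh vs Park: 10 to 7, Singh.
Singh vs Aoki: 14 to 3, Singh.
Park vs Aoki: Park is ranked higher on 1+3+4 = 8 ballots, Aoki on 9. Aoki wins 9–8.
Singh wins every pairwise contest, so Singh is the Condorcet winner.

Singh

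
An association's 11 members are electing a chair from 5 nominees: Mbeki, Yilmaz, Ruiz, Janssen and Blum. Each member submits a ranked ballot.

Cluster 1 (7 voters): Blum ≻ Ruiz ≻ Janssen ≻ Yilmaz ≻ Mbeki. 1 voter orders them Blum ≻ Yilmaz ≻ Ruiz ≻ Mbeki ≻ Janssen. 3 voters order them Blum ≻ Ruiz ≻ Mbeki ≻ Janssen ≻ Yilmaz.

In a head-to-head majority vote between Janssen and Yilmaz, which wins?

Janssen

Ballots ranking Janssen above Yilmaz: 7 + 3 = 10.
Ballots ranking Yilmaz above Janssen: 11 − 10 = 1.
Janssen wins the head-to-head 10–1.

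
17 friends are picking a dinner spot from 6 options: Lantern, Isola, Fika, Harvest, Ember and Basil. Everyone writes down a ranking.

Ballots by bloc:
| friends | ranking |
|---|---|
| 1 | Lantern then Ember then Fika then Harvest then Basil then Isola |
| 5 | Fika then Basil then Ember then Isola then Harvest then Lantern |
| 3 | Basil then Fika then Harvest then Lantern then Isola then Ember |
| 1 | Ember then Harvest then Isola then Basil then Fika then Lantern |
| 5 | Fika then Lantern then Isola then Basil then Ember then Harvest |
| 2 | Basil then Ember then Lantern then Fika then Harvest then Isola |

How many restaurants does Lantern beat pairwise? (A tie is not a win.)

2

Lantern against each rival (17 friends):
Lantern vs Isola: 1+3+5+2 = 11 for Lantern, 6 for Isola — Lantern by 11–6.
Lantern vs Fika: 3 to 14, Fika.
Lantern vs Harvest: Lantern preferred on 1+5+2 = 8 ballots; Harvest wins 9–8.
Lantern vs Ember: Lantern preferred on 1+3+5 = 9 ballots; Lantern wins 9–8.
Lantern vs Basil: Basil wins 11–6.
Lantern beats Isola, Ember; loses to Fika, Harvest, Basil — 2 pairwise wins.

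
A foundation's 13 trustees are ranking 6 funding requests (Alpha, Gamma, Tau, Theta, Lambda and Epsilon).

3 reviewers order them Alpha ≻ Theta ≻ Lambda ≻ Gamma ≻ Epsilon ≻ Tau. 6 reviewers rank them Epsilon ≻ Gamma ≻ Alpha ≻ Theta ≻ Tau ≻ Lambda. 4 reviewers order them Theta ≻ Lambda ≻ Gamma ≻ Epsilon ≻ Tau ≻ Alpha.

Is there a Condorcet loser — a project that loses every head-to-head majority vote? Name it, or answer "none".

Tau

Head-to-head results (13 reviewers):
Alpha vs Gamma: 3 for Alpha, 10 for Gamma — Gamma by 10–3.
Alpha vs Tau: Alpha wins 9–4.
Alpha vs Theta: 9 to 4, Alpha.
Alpha vs Lambda: Alpha is ranked higher on 3+6 = 9 ballots, Lambda on 4. Alpha wins 9–4.
Alpha–Epsilon: Epsilon 10–3.
Gamma vs Tau: Gamma, 13–0.
Gamma vs Theta: Gamma preferred on 6 ballots; Theta wins 7–6.
Gamma vs Lambda: Gamma preferred on 6 ballots; Lambda wins 7–6.
Gamma vs Epsilon: Gamma preferred on 3+4 = 7 ballots; Gamma wins 7–6.
Tau vs Theta: 0 for Tau, 13 for Theta — Theta by 13–0.
Tau vs Lambda: Lambda wins 7–6.
Tau vs Epsilon: 0 for Tau, 13 for Epsilon — Epsilon by 13–0.
Theta–Lambda: Theta 13–0.
Theta vs Epsilon: Theta wins 7–6.
Lambda vs Epsilon: Lambda, 7–6.
Only Tau has no wins; Tau is the Condorcet loser.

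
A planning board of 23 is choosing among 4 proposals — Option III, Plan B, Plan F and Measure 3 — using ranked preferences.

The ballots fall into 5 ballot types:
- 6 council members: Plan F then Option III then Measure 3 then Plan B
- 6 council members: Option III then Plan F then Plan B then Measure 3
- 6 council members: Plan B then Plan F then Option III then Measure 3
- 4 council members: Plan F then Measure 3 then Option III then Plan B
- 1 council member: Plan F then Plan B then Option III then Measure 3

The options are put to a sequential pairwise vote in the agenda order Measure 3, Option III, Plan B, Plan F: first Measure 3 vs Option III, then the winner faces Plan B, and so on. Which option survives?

Plan F

Round 1: Measure 3 vs Option III — 4–19, Option III advances.
Round 2: Option III vs Plan B — 16–7, Option III advances.
Round 3: Option III vs Plan F — 6–17, Plan F advances.
Plan F survives the agenda.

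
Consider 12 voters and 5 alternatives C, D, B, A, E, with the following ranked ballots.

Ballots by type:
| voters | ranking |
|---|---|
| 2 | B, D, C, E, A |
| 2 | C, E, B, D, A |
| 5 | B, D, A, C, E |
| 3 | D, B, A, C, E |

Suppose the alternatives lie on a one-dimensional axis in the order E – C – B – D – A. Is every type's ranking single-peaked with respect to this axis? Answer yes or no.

Axis positions: E=1, C=2, B=3, D=4, A=5.
Type 1 (peak B at position 3): ranking walks positions 3-4-2-1-5, expanding outward from the peak — single-peaked.
Type 2 (peak C at position 2): ranking walks positions 2-1-3-4-5, expanding outward from the peak — single-peaked.
Type 3 (peak B at position 3): ranking walks positions 3-4-5-2-1, expanding outward from the peak — single-peaked.
Type 4 (peak D at position 4): ranking walks positions 4-3-5-2-1, expanding outward from the peak — single-peaked.
Every ranking is single-peaked on this axis.

yes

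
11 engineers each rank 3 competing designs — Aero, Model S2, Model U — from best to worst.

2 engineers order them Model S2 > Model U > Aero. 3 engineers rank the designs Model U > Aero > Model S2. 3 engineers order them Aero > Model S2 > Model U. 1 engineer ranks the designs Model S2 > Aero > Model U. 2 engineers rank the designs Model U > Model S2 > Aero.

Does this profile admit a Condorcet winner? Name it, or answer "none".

none

Check each pair by majority over 11 ballots:
Aero–Model S2: Aero 6–5.
Aero vs Model U: Model U wins 7–4.
Model S2 vs Model U: Model S2 wins 6–5.
Every design loses at least once (Aero loses to Model U; Model S2 loses to Aero; Model U loses to Model S2). The majority relation contains the cycle Aero → Model S2 → Model U → Aero, so there is no Condorcet winner.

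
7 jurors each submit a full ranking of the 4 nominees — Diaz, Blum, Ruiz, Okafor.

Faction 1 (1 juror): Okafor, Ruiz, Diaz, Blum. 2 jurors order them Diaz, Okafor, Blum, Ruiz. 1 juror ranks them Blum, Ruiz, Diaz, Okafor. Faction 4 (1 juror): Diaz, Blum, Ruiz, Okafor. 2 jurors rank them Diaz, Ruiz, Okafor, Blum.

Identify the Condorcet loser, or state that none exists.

none

Head-to-head results (7 jurors):
Diaz vs Blum: Diaz wins 6–1.
Diaz vs Ruiz: Diaz, 5–2.
Diaz vs Okafor: Diaz, 6–1.
Blum–Ruiz: Blum 4–3.
Blum vs Okafor: Okafor, 5–2.
Ruiz vs Okafor: Ruiz wins 4–3.
No nominee is winless: Diaz beats Blum; Blum beats Ruiz; Ruiz beats Okafor; Okafor beats Blum. There is no Condorcet loser.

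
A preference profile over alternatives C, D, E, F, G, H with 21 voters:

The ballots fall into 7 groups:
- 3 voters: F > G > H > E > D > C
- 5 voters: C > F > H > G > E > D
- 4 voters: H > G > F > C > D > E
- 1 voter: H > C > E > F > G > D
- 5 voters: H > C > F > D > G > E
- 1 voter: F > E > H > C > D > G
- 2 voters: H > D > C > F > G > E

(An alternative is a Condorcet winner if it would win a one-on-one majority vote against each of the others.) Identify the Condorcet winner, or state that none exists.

Head-to-head results (21 voters):
C vs D: C preferred on 5+4+1+5+1 = 16 ballots; C wins 16–5.
C vs E: 5+4+1+5+2 = 17 for C, 4 for E — C by 17–4.
C vs F: C wins 13–8.
C vs G: C wins 14–7.
C vs H: H wins 16–5.
D vs E: D is ranked higher on 4+5+2 = 11 ballots, E on 10. D wins 11–10.
D vs F: 2 for D, 19 for F — F by 19–2.
D–G: G 13–8.
D vs H: D preferred on 0 ballots; H wins 21–0.
E vs F: E is ranked higher on 1 ballot, F on 20. F wins 20–1.
E vs G: 1+1 = 2 for E, 19 for G — G by 19–2.
E vs H: H wins 20–1.
F vs G: F wins 17–4.
F vs H: F preferred on 3+5+1 = 9 ballots; H wins 12–9.
G–H: H 18–3.
H beats each of C, D, E, F, G — H is the Condorcet winner.

H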